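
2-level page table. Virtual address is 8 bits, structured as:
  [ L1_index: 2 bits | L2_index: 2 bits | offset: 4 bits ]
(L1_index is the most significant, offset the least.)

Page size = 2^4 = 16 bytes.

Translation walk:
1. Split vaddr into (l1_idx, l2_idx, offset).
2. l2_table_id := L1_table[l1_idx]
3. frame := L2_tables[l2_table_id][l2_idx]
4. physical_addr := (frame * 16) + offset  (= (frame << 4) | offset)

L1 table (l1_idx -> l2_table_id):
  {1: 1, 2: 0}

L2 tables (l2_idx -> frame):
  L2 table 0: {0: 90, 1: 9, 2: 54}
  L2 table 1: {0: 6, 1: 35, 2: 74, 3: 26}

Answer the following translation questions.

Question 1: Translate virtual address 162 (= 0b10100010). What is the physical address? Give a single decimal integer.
Answer: 866

Derivation:
vaddr = 162 = 0b10100010
Split: l1_idx=2, l2_idx=2, offset=2
L1[2] = 0
L2[0][2] = 54
paddr = 54 * 16 + 2 = 866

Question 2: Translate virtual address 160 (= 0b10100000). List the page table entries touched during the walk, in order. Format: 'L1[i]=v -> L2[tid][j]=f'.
Answer: L1[2]=0 -> L2[0][2]=54

Derivation:
vaddr = 160 = 0b10100000
Split: l1_idx=2, l2_idx=2, offset=0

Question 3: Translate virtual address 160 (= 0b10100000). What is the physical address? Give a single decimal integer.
vaddr = 160 = 0b10100000
Split: l1_idx=2, l2_idx=2, offset=0
L1[2] = 0
L2[0][2] = 54
paddr = 54 * 16 + 0 = 864

Answer: 864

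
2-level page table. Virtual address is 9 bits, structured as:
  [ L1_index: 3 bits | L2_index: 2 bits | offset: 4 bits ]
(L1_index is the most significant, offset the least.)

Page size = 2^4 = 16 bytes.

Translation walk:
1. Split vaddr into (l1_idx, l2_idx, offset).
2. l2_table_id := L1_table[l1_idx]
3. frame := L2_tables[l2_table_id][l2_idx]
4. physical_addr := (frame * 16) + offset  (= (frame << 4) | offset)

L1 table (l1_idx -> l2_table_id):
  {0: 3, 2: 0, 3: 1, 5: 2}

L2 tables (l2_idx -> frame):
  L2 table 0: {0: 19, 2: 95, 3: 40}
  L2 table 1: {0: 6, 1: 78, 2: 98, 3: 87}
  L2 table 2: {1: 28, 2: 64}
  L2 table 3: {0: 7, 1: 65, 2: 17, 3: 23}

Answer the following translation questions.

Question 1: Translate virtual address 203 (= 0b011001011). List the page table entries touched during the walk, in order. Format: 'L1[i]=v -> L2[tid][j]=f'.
Answer: L1[3]=1 -> L2[1][0]=6

Derivation:
vaddr = 203 = 0b011001011
Split: l1_idx=3, l2_idx=0, offset=11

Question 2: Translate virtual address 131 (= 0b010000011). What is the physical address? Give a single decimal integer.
Answer: 307

Derivation:
vaddr = 131 = 0b010000011
Split: l1_idx=2, l2_idx=0, offset=3
L1[2] = 0
L2[0][0] = 19
paddr = 19 * 16 + 3 = 307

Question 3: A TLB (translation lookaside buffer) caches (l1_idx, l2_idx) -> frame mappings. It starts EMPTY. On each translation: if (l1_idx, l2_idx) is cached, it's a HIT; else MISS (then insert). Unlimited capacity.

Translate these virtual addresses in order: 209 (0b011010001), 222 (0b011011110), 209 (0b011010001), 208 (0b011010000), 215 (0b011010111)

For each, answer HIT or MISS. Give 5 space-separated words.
vaddr=209: (3,1) not in TLB -> MISS, insert
vaddr=222: (3,1) in TLB -> HIT
vaddr=209: (3,1) in TLB -> HIT
vaddr=208: (3,1) in TLB -> HIT
vaddr=215: (3,1) in TLB -> HIT

Answer: MISS HIT HIT HIT HIT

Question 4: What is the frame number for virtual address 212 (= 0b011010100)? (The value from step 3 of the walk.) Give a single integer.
vaddr = 212: l1_idx=3, l2_idx=1
L1[3] = 1; L2[1][1] = 78

Answer: 78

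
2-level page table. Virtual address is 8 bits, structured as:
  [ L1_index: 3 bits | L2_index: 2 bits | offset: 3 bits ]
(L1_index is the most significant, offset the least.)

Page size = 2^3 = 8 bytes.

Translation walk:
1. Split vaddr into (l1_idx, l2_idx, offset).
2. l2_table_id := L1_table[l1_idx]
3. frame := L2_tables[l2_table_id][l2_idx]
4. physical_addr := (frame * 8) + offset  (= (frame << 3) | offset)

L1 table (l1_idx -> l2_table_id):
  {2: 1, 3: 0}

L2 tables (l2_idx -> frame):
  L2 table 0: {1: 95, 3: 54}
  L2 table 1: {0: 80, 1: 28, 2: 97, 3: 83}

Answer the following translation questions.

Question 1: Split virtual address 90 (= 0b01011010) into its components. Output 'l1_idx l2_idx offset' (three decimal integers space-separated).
vaddr = 90 = 0b01011010
  top 3 bits -> l1_idx = 2
  next 2 bits -> l2_idx = 3
  bottom 3 bits -> offset = 2

Answer: 2 3 2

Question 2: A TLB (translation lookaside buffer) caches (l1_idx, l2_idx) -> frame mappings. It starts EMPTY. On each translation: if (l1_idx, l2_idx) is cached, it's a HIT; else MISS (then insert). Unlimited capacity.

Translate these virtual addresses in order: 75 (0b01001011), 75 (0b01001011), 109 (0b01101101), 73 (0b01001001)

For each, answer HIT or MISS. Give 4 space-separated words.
Answer: MISS HIT MISS HIT

Derivation:
vaddr=75: (2,1) not in TLB -> MISS, insert
vaddr=75: (2,1) in TLB -> HIT
vaddr=109: (3,1) not in TLB -> MISS, insert
vaddr=73: (2,1) in TLB -> HIT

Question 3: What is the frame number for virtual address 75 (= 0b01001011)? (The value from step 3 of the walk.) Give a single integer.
vaddr = 75: l1_idx=2, l2_idx=1
L1[2] = 1; L2[1][1] = 28

Answer: 28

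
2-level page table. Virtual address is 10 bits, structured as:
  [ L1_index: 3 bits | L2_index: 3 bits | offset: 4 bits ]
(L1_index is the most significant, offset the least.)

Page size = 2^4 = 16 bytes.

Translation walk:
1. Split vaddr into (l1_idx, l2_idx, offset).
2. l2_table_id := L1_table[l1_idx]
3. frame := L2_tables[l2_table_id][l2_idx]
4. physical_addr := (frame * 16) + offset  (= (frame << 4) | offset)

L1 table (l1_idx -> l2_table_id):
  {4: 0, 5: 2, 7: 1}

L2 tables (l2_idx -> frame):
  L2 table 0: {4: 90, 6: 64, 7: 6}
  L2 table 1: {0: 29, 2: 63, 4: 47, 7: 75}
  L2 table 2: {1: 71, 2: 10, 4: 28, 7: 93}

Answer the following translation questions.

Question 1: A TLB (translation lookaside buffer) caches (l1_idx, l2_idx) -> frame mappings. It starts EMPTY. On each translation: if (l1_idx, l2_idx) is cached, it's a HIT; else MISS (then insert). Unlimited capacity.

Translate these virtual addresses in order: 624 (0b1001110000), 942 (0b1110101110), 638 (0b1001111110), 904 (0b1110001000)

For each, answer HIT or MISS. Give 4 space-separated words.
Answer: MISS MISS HIT MISS

Derivation:
vaddr=624: (4,7) not in TLB -> MISS, insert
vaddr=942: (7,2) not in TLB -> MISS, insert
vaddr=638: (4,7) in TLB -> HIT
vaddr=904: (7,0) not in TLB -> MISS, insert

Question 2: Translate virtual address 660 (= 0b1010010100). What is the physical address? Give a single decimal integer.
vaddr = 660 = 0b1010010100
Split: l1_idx=5, l2_idx=1, offset=4
L1[5] = 2
L2[2][1] = 71
paddr = 71 * 16 + 4 = 1140

Answer: 1140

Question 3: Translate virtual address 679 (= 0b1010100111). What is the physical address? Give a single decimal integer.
Answer: 167

Derivation:
vaddr = 679 = 0b1010100111
Split: l1_idx=5, l2_idx=2, offset=7
L1[5] = 2
L2[2][2] = 10
paddr = 10 * 16 + 7 = 167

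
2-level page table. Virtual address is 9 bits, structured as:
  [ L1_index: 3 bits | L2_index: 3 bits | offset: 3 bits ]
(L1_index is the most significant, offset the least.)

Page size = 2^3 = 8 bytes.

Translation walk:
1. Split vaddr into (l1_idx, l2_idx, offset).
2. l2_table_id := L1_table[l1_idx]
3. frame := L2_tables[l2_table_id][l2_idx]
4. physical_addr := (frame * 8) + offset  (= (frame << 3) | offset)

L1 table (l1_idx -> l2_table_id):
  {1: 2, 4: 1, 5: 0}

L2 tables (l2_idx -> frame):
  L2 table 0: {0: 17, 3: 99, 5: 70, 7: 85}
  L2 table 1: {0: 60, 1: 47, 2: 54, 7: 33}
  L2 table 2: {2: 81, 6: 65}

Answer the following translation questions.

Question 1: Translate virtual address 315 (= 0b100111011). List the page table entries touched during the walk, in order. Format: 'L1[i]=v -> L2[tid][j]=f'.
vaddr = 315 = 0b100111011
Split: l1_idx=4, l2_idx=7, offset=3

Answer: L1[4]=1 -> L2[1][7]=33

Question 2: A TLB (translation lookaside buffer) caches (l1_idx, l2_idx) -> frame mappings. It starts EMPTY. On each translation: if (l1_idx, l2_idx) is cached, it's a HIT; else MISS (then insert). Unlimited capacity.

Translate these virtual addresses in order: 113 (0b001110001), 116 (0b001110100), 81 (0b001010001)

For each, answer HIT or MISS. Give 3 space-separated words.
vaddr=113: (1,6) not in TLB -> MISS, insert
vaddr=116: (1,6) in TLB -> HIT
vaddr=81: (1,2) not in TLB -> MISS, insert

Answer: MISS HIT MISS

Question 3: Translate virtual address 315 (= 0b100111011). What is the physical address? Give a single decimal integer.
Answer: 267

Derivation:
vaddr = 315 = 0b100111011
Split: l1_idx=4, l2_idx=7, offset=3
L1[4] = 1
L2[1][7] = 33
paddr = 33 * 8 + 3 = 267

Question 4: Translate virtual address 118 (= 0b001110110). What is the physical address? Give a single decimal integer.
vaddr = 118 = 0b001110110
Split: l1_idx=1, l2_idx=6, offset=6
L1[1] = 2
L2[2][6] = 65
paddr = 65 * 8 + 6 = 526

Answer: 526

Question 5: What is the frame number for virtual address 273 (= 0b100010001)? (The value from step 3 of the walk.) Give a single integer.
vaddr = 273: l1_idx=4, l2_idx=2
L1[4] = 1; L2[1][2] = 54

Answer: 54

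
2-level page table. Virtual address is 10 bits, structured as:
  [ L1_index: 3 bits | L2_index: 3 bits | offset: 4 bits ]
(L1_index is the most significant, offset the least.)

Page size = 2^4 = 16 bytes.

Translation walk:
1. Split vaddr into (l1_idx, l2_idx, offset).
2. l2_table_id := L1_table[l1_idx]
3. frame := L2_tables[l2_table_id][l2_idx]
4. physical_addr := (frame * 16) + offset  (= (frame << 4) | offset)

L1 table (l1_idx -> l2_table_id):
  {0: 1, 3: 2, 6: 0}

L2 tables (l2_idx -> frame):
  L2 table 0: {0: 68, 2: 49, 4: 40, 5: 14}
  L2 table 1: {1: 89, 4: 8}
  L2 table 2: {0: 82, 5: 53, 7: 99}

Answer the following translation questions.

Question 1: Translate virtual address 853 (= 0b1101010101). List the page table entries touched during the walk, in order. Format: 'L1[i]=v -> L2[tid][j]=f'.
Answer: L1[6]=0 -> L2[0][5]=14

Derivation:
vaddr = 853 = 0b1101010101
Split: l1_idx=6, l2_idx=5, offset=5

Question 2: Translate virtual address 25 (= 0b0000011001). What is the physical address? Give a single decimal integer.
Answer: 1433

Derivation:
vaddr = 25 = 0b0000011001
Split: l1_idx=0, l2_idx=1, offset=9
L1[0] = 1
L2[1][1] = 89
paddr = 89 * 16 + 9 = 1433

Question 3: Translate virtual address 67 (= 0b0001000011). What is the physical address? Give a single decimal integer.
vaddr = 67 = 0b0001000011
Split: l1_idx=0, l2_idx=4, offset=3
L1[0] = 1
L2[1][4] = 8
paddr = 8 * 16 + 3 = 131

Answer: 131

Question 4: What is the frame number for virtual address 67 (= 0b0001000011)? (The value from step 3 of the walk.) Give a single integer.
vaddr = 67: l1_idx=0, l2_idx=4
L1[0] = 1; L2[1][4] = 8

Answer: 8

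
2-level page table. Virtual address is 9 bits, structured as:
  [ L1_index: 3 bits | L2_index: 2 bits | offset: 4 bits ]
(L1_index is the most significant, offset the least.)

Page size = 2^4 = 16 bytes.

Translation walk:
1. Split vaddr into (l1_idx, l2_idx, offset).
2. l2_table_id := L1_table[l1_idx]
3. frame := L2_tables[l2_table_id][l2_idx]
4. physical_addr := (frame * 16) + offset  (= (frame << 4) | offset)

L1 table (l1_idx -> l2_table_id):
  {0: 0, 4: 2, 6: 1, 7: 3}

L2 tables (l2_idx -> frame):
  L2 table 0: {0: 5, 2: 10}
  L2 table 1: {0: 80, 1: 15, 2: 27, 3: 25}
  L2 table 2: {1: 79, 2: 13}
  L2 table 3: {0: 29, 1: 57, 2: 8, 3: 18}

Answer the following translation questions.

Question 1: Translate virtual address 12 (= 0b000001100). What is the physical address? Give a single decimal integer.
vaddr = 12 = 0b000001100
Split: l1_idx=0, l2_idx=0, offset=12
L1[0] = 0
L2[0][0] = 5
paddr = 5 * 16 + 12 = 92

Answer: 92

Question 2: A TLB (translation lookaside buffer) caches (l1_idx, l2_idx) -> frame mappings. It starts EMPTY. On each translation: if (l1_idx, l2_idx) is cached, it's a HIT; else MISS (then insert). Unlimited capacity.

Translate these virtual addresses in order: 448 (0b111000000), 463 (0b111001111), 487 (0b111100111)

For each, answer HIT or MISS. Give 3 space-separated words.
Answer: MISS HIT MISS

Derivation:
vaddr=448: (7,0) not in TLB -> MISS, insert
vaddr=463: (7,0) in TLB -> HIT
vaddr=487: (7,2) not in TLB -> MISS, insert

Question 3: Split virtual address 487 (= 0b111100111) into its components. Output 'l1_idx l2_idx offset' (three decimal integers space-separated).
Answer: 7 2 7

Derivation:
vaddr = 487 = 0b111100111
  top 3 bits -> l1_idx = 7
  next 2 bits -> l2_idx = 2
  bottom 4 bits -> offset = 7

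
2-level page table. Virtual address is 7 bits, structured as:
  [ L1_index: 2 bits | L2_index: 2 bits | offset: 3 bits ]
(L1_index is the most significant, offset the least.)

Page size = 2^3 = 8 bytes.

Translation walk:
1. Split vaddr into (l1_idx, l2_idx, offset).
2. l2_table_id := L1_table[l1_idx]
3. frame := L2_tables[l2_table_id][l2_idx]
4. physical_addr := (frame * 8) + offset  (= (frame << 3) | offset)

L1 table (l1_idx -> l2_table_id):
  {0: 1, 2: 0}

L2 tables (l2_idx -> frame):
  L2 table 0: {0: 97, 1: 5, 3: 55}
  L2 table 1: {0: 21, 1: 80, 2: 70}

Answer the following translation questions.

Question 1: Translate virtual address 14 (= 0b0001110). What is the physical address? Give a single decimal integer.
vaddr = 14 = 0b0001110
Split: l1_idx=0, l2_idx=1, offset=6
L1[0] = 1
L2[1][1] = 80
paddr = 80 * 8 + 6 = 646

Answer: 646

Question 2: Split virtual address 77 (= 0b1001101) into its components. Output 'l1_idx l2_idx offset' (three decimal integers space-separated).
vaddr = 77 = 0b1001101
  top 2 bits -> l1_idx = 2
  next 2 bits -> l2_idx = 1
  bottom 3 bits -> offset = 5

Answer: 2 1 5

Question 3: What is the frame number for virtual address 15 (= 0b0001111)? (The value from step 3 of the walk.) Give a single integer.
vaddr = 15: l1_idx=0, l2_idx=1
L1[0] = 1; L2[1][1] = 80

Answer: 80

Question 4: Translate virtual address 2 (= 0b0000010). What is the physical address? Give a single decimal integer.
vaddr = 2 = 0b0000010
Split: l1_idx=0, l2_idx=0, offset=2
L1[0] = 1
L2[1][0] = 21
paddr = 21 * 8 + 2 = 170

Answer: 170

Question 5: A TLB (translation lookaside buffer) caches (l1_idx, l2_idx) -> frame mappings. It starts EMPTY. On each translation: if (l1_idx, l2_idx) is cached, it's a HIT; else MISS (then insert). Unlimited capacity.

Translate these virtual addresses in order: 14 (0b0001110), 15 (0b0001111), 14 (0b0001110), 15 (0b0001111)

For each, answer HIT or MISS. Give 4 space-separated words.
Answer: MISS HIT HIT HIT

Derivation:
vaddr=14: (0,1) not in TLB -> MISS, insert
vaddr=15: (0,1) in TLB -> HIT
vaddr=14: (0,1) in TLB -> HIT
vaddr=15: (0,1) in TLB -> HIT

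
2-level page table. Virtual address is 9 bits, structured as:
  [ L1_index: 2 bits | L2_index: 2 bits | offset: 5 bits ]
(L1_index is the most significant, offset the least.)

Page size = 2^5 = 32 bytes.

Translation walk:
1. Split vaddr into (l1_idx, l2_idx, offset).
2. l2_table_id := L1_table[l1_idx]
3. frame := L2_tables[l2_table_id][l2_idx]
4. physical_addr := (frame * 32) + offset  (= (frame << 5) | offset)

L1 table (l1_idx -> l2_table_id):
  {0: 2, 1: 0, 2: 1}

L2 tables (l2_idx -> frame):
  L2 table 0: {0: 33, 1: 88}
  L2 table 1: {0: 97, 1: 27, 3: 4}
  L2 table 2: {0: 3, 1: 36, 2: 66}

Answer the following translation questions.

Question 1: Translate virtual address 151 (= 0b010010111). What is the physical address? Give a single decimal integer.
Answer: 1079

Derivation:
vaddr = 151 = 0b010010111
Split: l1_idx=1, l2_idx=0, offset=23
L1[1] = 0
L2[0][0] = 33
paddr = 33 * 32 + 23 = 1079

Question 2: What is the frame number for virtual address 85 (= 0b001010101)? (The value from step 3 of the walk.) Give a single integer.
Answer: 66

Derivation:
vaddr = 85: l1_idx=0, l2_idx=2
L1[0] = 2; L2[2][2] = 66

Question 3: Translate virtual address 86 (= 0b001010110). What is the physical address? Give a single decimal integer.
vaddr = 86 = 0b001010110
Split: l1_idx=0, l2_idx=2, offset=22
L1[0] = 2
L2[2][2] = 66
paddr = 66 * 32 + 22 = 2134

Answer: 2134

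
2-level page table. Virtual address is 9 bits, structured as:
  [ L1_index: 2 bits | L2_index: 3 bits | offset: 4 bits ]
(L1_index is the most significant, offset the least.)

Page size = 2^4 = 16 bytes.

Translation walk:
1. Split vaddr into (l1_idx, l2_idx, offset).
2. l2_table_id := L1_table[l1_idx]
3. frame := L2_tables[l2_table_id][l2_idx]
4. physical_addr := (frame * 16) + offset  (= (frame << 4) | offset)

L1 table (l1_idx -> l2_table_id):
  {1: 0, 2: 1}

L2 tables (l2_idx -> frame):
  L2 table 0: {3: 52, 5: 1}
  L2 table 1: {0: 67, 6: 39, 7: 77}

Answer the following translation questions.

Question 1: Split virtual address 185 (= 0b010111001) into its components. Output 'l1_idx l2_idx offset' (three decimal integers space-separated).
Answer: 1 3 9

Derivation:
vaddr = 185 = 0b010111001
  top 2 bits -> l1_idx = 1
  next 3 bits -> l2_idx = 3
  bottom 4 bits -> offset = 9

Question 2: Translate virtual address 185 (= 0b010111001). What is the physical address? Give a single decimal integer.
Answer: 841

Derivation:
vaddr = 185 = 0b010111001
Split: l1_idx=1, l2_idx=3, offset=9
L1[1] = 0
L2[0][3] = 52
paddr = 52 * 16 + 9 = 841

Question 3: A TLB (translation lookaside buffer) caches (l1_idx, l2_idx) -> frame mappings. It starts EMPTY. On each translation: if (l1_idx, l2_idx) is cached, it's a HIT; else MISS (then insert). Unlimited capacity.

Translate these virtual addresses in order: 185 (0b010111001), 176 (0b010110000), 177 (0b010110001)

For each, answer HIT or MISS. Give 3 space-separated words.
Answer: MISS HIT HIT

Derivation:
vaddr=185: (1,3) not in TLB -> MISS, insert
vaddr=176: (1,3) in TLB -> HIT
vaddr=177: (1,3) in TLB -> HIT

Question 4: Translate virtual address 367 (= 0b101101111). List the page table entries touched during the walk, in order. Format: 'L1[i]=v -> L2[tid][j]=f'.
vaddr = 367 = 0b101101111
Split: l1_idx=2, l2_idx=6, offset=15

Answer: L1[2]=1 -> L2[1][6]=39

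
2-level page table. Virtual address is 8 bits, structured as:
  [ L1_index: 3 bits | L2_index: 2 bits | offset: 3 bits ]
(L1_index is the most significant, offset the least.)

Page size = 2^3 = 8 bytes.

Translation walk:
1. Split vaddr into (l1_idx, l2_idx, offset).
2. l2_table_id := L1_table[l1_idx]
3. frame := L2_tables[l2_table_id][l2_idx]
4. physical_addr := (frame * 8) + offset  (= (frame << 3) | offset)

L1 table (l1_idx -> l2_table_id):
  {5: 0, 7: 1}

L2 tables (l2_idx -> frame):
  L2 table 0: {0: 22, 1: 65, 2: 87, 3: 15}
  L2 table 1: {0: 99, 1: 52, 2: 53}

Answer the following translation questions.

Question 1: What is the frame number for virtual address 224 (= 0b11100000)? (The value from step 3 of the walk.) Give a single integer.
vaddr = 224: l1_idx=7, l2_idx=0
L1[7] = 1; L2[1][0] = 99

Answer: 99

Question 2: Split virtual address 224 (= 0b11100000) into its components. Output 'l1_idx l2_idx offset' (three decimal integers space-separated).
Answer: 7 0 0

Derivation:
vaddr = 224 = 0b11100000
  top 3 bits -> l1_idx = 7
  next 2 bits -> l2_idx = 0
  bottom 3 bits -> offset = 0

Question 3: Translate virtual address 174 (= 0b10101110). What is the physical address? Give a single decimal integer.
Answer: 526

Derivation:
vaddr = 174 = 0b10101110
Split: l1_idx=5, l2_idx=1, offset=6
L1[5] = 0
L2[0][1] = 65
paddr = 65 * 8 + 6 = 526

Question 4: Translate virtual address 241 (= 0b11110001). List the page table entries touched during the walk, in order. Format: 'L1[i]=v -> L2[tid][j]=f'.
Answer: L1[7]=1 -> L2[1][2]=53

Derivation:
vaddr = 241 = 0b11110001
Split: l1_idx=7, l2_idx=2, offset=1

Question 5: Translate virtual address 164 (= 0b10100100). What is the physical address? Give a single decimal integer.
vaddr = 164 = 0b10100100
Split: l1_idx=5, l2_idx=0, offset=4
L1[5] = 0
L2[0][0] = 22
paddr = 22 * 8 + 4 = 180

Answer: 180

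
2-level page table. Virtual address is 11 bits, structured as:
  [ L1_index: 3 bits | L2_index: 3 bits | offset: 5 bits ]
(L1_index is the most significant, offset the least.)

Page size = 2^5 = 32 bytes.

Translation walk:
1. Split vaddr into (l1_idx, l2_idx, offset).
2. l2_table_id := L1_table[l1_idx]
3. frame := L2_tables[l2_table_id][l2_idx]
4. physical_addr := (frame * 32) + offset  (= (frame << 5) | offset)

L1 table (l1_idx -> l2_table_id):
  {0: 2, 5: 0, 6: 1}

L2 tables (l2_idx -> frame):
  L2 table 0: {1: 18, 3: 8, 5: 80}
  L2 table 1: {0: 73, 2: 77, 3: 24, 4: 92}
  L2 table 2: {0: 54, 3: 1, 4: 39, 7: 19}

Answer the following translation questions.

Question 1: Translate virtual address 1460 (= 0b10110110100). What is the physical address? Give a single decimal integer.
vaddr = 1460 = 0b10110110100
Split: l1_idx=5, l2_idx=5, offset=20
L1[5] = 0
L2[0][5] = 80
paddr = 80 * 32 + 20 = 2580

Answer: 2580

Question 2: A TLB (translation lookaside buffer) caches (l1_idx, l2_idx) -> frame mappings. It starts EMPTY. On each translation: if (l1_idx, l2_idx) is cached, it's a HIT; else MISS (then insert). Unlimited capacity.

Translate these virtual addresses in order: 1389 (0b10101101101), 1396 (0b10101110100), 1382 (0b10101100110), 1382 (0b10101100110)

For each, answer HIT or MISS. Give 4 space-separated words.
Answer: MISS HIT HIT HIT

Derivation:
vaddr=1389: (5,3) not in TLB -> MISS, insert
vaddr=1396: (5,3) in TLB -> HIT
vaddr=1382: (5,3) in TLB -> HIT
vaddr=1382: (5,3) in TLB -> HIT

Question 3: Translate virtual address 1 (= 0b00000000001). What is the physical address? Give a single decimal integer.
Answer: 1729

Derivation:
vaddr = 1 = 0b00000000001
Split: l1_idx=0, l2_idx=0, offset=1
L1[0] = 2
L2[2][0] = 54
paddr = 54 * 32 + 1 = 1729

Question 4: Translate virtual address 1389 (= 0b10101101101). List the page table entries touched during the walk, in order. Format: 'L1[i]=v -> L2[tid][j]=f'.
vaddr = 1389 = 0b10101101101
Split: l1_idx=5, l2_idx=3, offset=13

Answer: L1[5]=0 -> L2[0][3]=8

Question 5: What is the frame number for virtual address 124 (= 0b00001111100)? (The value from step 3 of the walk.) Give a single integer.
vaddr = 124: l1_idx=0, l2_idx=3
L1[0] = 2; L2[2][3] = 1

Answer: 1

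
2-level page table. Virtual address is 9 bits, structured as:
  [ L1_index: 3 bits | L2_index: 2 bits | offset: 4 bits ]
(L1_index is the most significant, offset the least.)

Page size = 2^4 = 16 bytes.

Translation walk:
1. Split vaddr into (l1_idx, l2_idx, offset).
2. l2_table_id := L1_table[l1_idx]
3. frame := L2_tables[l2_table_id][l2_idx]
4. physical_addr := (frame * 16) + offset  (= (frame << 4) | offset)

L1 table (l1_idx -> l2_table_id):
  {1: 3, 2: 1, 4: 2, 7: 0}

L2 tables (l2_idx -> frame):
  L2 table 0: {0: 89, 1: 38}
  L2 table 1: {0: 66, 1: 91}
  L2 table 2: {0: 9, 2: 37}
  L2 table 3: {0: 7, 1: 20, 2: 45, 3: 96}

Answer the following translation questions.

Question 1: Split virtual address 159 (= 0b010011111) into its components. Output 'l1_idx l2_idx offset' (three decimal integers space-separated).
Answer: 2 1 15

Derivation:
vaddr = 159 = 0b010011111
  top 3 bits -> l1_idx = 2
  next 2 bits -> l2_idx = 1
  bottom 4 bits -> offset = 15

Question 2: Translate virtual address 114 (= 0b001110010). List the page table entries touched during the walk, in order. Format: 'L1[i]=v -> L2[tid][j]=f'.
vaddr = 114 = 0b001110010
Split: l1_idx=1, l2_idx=3, offset=2

Answer: L1[1]=3 -> L2[3][3]=96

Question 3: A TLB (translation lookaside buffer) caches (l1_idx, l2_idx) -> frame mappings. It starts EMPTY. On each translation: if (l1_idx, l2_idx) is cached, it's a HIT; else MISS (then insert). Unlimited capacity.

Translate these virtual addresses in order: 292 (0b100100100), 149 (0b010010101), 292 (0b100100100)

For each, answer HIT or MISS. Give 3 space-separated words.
vaddr=292: (4,2) not in TLB -> MISS, insert
vaddr=149: (2,1) not in TLB -> MISS, insert
vaddr=292: (4,2) in TLB -> HIT

Answer: MISS MISS HIT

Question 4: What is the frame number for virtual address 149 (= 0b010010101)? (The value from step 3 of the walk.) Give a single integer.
vaddr = 149: l1_idx=2, l2_idx=1
L1[2] = 1; L2[1][1] = 91

Answer: 91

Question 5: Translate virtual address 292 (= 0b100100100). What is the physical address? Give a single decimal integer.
vaddr = 292 = 0b100100100
Split: l1_idx=4, l2_idx=2, offset=4
L1[4] = 2
L2[2][2] = 37
paddr = 37 * 16 + 4 = 596

Answer: 596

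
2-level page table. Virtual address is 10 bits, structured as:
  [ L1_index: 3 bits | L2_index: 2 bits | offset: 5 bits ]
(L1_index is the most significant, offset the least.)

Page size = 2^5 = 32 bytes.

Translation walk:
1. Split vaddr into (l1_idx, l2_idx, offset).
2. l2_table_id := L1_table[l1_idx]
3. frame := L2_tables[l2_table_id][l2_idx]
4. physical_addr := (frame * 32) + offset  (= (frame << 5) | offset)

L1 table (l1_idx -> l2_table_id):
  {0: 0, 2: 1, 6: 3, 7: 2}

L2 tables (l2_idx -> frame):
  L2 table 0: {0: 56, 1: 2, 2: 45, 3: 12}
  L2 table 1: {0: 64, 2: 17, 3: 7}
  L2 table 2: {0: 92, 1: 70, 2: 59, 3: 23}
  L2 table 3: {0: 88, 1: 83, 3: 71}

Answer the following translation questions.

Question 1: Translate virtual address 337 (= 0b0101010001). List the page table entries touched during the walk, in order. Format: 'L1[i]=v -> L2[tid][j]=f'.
Answer: L1[2]=1 -> L2[1][2]=17

Derivation:
vaddr = 337 = 0b0101010001
Split: l1_idx=2, l2_idx=2, offset=17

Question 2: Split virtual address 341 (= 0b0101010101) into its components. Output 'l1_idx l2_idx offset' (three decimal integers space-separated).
vaddr = 341 = 0b0101010101
  top 3 bits -> l1_idx = 2
  next 2 bits -> l2_idx = 2
  bottom 5 bits -> offset = 21

Answer: 2 2 21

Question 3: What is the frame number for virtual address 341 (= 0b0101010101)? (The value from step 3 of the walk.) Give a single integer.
vaddr = 341: l1_idx=2, l2_idx=2
L1[2] = 1; L2[1][2] = 17

Answer: 17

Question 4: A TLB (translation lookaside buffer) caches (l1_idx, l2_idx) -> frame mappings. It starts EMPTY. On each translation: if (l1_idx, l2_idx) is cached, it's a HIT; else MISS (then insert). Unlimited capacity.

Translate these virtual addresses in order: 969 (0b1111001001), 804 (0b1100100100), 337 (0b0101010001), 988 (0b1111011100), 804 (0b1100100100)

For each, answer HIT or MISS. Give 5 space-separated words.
vaddr=969: (7,2) not in TLB -> MISS, insert
vaddr=804: (6,1) not in TLB -> MISS, insert
vaddr=337: (2,2) not in TLB -> MISS, insert
vaddr=988: (7,2) in TLB -> HIT
vaddr=804: (6,1) in TLB -> HIT

Answer: MISS MISS MISS HIT HIT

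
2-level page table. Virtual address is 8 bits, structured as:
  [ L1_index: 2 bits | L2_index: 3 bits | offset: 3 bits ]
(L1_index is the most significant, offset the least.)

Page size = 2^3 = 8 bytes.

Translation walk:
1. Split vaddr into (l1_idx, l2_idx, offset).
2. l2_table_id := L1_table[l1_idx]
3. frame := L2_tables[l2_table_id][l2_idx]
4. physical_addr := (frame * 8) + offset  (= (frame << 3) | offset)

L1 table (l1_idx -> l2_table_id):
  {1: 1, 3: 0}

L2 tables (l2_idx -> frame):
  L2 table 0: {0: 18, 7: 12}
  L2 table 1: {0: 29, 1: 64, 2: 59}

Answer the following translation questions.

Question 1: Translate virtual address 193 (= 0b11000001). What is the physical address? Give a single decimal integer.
Answer: 145

Derivation:
vaddr = 193 = 0b11000001
Split: l1_idx=3, l2_idx=0, offset=1
L1[3] = 0
L2[0][0] = 18
paddr = 18 * 8 + 1 = 145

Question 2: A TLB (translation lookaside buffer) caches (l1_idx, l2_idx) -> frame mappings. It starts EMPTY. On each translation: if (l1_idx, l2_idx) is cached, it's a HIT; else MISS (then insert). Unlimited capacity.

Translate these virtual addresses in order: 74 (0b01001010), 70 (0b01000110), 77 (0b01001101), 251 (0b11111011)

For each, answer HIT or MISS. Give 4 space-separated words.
Answer: MISS MISS HIT MISS

Derivation:
vaddr=74: (1,1) not in TLB -> MISS, insert
vaddr=70: (1,0) not in TLB -> MISS, insert
vaddr=77: (1,1) in TLB -> HIT
vaddr=251: (3,7) not in TLB -> MISS, insert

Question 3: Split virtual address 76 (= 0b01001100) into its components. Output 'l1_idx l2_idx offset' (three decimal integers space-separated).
vaddr = 76 = 0b01001100
  top 2 bits -> l1_idx = 1
  next 3 bits -> l2_idx = 1
  bottom 3 bits -> offset = 4

Answer: 1 1 4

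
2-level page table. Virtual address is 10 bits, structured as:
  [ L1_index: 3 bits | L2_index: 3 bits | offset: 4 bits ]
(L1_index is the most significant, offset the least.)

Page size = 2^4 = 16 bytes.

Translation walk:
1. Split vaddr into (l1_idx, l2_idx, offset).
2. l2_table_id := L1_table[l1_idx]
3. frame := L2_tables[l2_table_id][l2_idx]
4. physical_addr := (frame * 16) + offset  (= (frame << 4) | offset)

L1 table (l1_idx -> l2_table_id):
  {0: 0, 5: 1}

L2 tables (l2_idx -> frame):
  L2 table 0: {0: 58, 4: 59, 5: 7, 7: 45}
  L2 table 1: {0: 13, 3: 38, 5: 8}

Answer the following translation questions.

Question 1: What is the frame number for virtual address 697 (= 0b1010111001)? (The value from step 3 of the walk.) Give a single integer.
vaddr = 697: l1_idx=5, l2_idx=3
L1[5] = 1; L2[1][3] = 38

Answer: 38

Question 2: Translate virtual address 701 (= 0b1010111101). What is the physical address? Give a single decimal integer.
Answer: 621

Derivation:
vaddr = 701 = 0b1010111101
Split: l1_idx=5, l2_idx=3, offset=13
L1[5] = 1
L2[1][3] = 38
paddr = 38 * 16 + 13 = 621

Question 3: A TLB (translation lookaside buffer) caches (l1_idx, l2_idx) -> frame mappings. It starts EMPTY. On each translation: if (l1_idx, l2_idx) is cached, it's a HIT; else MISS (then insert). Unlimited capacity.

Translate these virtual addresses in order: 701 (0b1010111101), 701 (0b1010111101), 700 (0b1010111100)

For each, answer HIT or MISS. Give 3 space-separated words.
Answer: MISS HIT HIT

Derivation:
vaddr=701: (5,3) not in TLB -> MISS, insert
vaddr=701: (5,3) in TLB -> HIT
vaddr=700: (5,3) in TLB -> HIT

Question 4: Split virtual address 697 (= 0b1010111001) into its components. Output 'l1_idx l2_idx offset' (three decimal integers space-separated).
Answer: 5 3 9

Derivation:
vaddr = 697 = 0b1010111001
  top 3 bits -> l1_idx = 5
  next 3 bits -> l2_idx = 3
  bottom 4 bits -> offset = 9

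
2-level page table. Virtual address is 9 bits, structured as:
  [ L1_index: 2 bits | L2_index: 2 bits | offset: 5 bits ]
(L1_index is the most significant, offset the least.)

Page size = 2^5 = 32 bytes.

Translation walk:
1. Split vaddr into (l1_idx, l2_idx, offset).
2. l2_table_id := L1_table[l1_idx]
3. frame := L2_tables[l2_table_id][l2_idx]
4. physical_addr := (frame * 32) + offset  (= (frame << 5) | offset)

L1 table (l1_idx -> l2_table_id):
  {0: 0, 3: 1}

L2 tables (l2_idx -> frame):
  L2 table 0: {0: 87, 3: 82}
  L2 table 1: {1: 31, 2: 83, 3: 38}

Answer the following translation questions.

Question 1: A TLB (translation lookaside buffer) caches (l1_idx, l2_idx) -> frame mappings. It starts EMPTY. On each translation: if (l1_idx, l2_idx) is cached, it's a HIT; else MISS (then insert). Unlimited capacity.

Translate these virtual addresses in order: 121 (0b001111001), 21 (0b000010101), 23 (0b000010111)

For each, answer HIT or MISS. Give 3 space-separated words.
Answer: MISS MISS HIT

Derivation:
vaddr=121: (0,3) not in TLB -> MISS, insert
vaddr=21: (0,0) not in TLB -> MISS, insert
vaddr=23: (0,0) in TLB -> HIT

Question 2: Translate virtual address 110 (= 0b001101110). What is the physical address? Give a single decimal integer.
Answer: 2638

Derivation:
vaddr = 110 = 0b001101110
Split: l1_idx=0, l2_idx=3, offset=14
L1[0] = 0
L2[0][3] = 82
paddr = 82 * 32 + 14 = 2638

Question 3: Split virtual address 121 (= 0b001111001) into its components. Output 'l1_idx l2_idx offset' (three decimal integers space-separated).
Answer: 0 3 25

Derivation:
vaddr = 121 = 0b001111001
  top 2 bits -> l1_idx = 0
  next 2 bits -> l2_idx = 3
  bottom 5 bits -> offset = 25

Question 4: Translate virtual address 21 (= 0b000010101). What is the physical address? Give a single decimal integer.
vaddr = 21 = 0b000010101
Split: l1_idx=0, l2_idx=0, offset=21
L1[0] = 0
L2[0][0] = 87
paddr = 87 * 32 + 21 = 2805

Answer: 2805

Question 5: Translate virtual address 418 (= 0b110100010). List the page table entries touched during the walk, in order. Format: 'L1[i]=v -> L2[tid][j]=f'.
Answer: L1[3]=1 -> L2[1][1]=31

Derivation:
vaddr = 418 = 0b110100010
Split: l1_idx=3, l2_idx=1, offset=2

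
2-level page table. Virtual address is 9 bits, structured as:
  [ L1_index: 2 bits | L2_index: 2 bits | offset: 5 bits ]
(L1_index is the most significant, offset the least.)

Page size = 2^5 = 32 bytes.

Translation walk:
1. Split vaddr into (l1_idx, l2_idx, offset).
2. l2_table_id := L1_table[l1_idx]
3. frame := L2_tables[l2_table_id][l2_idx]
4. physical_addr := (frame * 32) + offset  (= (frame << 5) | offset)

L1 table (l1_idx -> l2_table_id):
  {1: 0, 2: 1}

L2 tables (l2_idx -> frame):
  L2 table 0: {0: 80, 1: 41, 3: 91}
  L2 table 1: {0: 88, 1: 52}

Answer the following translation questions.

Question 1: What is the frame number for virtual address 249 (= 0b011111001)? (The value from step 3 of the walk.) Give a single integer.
vaddr = 249: l1_idx=1, l2_idx=3
L1[1] = 0; L2[0][3] = 91

Answer: 91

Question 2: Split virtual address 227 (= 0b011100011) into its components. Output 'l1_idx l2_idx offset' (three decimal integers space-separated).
Answer: 1 3 3

Derivation:
vaddr = 227 = 0b011100011
  top 2 bits -> l1_idx = 1
  next 2 bits -> l2_idx = 3
  bottom 5 bits -> offset = 3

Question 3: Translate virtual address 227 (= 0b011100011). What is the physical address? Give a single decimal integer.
Answer: 2915

Derivation:
vaddr = 227 = 0b011100011
Split: l1_idx=1, l2_idx=3, offset=3
L1[1] = 0
L2[0][3] = 91
paddr = 91 * 32 + 3 = 2915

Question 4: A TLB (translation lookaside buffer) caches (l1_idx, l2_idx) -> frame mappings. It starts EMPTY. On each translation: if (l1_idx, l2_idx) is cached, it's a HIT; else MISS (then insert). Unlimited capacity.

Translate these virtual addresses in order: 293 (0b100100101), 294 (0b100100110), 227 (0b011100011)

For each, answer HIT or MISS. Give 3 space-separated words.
Answer: MISS HIT MISS

Derivation:
vaddr=293: (2,1) not in TLB -> MISS, insert
vaddr=294: (2,1) in TLB -> HIT
vaddr=227: (1,3) not in TLB -> MISS, insert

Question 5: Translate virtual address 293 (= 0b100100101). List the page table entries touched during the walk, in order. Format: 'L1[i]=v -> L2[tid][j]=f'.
vaddr = 293 = 0b100100101
Split: l1_idx=2, l2_idx=1, offset=5

Answer: L1[2]=1 -> L2[1][1]=52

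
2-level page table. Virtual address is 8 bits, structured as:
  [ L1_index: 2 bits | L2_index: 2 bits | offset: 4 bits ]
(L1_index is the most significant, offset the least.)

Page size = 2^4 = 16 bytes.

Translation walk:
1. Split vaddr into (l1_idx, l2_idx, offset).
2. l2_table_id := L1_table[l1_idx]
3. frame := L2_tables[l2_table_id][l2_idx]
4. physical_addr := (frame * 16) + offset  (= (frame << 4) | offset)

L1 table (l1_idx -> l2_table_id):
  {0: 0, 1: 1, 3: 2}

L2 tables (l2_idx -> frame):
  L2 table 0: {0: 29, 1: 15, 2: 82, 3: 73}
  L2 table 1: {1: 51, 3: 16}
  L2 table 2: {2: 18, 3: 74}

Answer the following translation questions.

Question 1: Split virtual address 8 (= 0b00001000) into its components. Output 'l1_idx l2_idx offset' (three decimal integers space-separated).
Answer: 0 0 8

Derivation:
vaddr = 8 = 0b00001000
  top 2 bits -> l1_idx = 0
  next 2 bits -> l2_idx = 0
  bottom 4 bits -> offset = 8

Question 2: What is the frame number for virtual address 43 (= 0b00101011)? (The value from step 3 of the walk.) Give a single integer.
Answer: 82

Derivation:
vaddr = 43: l1_idx=0, l2_idx=2
L1[0] = 0; L2[0][2] = 82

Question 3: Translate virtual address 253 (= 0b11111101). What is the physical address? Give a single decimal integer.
vaddr = 253 = 0b11111101
Split: l1_idx=3, l2_idx=3, offset=13
L1[3] = 2
L2[2][3] = 74
paddr = 74 * 16 + 13 = 1197

Answer: 1197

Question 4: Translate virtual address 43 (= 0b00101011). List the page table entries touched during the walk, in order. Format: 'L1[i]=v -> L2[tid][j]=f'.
Answer: L1[0]=0 -> L2[0][2]=82

Derivation:
vaddr = 43 = 0b00101011
Split: l1_idx=0, l2_idx=2, offset=11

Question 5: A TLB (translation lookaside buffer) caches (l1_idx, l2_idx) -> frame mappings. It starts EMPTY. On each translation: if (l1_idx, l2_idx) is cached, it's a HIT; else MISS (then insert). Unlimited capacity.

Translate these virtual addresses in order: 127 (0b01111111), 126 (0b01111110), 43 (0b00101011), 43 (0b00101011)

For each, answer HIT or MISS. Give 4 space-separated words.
Answer: MISS HIT MISS HIT

Derivation:
vaddr=127: (1,3) not in TLB -> MISS, insert
vaddr=126: (1,3) in TLB -> HIT
vaddr=43: (0,2) not in TLB -> MISS, insert
vaddr=43: (0,2) in TLB -> HIT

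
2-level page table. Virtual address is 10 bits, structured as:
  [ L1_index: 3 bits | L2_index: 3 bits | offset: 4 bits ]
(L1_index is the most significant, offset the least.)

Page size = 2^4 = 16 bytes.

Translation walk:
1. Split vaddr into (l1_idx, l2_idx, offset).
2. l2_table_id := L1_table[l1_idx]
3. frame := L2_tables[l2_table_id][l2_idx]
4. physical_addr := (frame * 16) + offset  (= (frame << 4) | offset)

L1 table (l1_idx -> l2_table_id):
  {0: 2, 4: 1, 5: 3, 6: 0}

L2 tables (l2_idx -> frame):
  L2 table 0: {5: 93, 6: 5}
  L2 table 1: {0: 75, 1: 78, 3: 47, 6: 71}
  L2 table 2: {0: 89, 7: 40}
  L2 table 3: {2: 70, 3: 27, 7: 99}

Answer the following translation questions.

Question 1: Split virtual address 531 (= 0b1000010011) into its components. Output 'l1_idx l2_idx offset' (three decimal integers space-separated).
Answer: 4 1 3

Derivation:
vaddr = 531 = 0b1000010011
  top 3 bits -> l1_idx = 4
  next 3 bits -> l2_idx = 1
  bottom 4 bits -> offset = 3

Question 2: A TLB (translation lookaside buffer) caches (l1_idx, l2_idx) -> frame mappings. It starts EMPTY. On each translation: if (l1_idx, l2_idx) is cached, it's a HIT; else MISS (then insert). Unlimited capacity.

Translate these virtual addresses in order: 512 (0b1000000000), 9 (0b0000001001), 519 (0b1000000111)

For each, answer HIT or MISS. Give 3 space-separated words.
vaddr=512: (4,0) not in TLB -> MISS, insert
vaddr=9: (0,0) not in TLB -> MISS, insert
vaddr=519: (4,0) in TLB -> HIT

Answer: MISS MISS HIT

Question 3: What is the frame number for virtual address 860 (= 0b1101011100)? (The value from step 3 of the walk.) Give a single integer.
vaddr = 860: l1_idx=6, l2_idx=5
L1[6] = 0; L2[0][5] = 93

Answer: 93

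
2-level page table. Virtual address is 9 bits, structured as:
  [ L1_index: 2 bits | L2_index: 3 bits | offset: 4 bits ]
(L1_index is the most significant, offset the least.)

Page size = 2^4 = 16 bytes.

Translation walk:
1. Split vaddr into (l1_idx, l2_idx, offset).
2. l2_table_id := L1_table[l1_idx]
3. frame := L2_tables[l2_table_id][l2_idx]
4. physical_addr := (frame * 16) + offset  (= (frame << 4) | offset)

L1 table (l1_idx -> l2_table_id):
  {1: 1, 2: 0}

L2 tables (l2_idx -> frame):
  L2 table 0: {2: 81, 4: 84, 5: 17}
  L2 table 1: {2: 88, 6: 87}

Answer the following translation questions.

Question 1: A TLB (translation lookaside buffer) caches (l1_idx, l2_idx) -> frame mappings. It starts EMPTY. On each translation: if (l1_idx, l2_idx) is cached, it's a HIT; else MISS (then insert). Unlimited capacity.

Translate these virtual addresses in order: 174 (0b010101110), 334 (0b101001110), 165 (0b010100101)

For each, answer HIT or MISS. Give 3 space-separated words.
Answer: MISS MISS HIT

Derivation:
vaddr=174: (1,2) not in TLB -> MISS, insert
vaddr=334: (2,4) not in TLB -> MISS, insert
vaddr=165: (1,2) in TLB -> HIT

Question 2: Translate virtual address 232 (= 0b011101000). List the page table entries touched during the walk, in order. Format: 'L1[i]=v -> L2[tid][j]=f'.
Answer: L1[1]=1 -> L2[1][6]=87

Derivation:
vaddr = 232 = 0b011101000
Split: l1_idx=1, l2_idx=6, offset=8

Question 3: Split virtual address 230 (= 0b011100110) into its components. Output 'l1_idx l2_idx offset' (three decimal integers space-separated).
Answer: 1 6 6

Derivation:
vaddr = 230 = 0b011100110
  top 2 bits -> l1_idx = 1
  next 3 bits -> l2_idx = 6
  bottom 4 bits -> offset = 6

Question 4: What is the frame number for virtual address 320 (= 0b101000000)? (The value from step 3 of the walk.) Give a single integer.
vaddr = 320: l1_idx=2, l2_idx=4
L1[2] = 0; L2[0][4] = 84

Answer: 84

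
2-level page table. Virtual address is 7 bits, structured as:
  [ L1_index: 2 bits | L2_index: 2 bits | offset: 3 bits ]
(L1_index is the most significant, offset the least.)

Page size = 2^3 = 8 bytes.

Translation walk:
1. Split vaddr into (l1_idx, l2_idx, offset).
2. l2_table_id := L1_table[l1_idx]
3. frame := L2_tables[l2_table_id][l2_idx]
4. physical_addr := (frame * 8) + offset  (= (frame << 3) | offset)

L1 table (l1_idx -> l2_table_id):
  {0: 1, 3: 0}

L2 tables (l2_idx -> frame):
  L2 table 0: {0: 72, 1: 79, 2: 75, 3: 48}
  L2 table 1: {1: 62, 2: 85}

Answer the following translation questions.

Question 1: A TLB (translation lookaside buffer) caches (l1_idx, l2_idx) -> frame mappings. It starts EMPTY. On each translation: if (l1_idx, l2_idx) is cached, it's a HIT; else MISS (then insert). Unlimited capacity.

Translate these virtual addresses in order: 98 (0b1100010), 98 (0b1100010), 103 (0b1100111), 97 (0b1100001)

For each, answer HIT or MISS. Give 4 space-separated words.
vaddr=98: (3,0) not in TLB -> MISS, insert
vaddr=98: (3,0) in TLB -> HIT
vaddr=103: (3,0) in TLB -> HIT
vaddr=97: (3,0) in TLB -> HIT

Answer: MISS HIT HIT HIT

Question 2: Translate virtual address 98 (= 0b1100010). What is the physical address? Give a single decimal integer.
Answer: 578

Derivation:
vaddr = 98 = 0b1100010
Split: l1_idx=3, l2_idx=0, offset=2
L1[3] = 0
L2[0][0] = 72
paddr = 72 * 8 + 2 = 578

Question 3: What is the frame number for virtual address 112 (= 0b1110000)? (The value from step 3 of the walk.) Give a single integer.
Answer: 75

Derivation:
vaddr = 112: l1_idx=3, l2_idx=2
L1[3] = 0; L2[0][2] = 75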